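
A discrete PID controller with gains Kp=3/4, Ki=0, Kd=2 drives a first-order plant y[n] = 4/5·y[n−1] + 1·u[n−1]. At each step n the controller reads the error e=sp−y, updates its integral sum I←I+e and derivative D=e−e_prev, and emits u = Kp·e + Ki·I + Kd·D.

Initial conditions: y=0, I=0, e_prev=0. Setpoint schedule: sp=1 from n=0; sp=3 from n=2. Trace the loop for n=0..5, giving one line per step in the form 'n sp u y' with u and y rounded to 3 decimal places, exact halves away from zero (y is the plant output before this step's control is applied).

0 1 2.750 0.000
1 1 -6.813 2.750
2 3 24.434 -4.613
3 3 -64.022 20.744
4 3 174.162 -47.427
5 3 -467.209 136.220

(exact arithmetic carried between steps; '≈' marks a value shown rounded to 6 d.p. or computed from one; I and e_prev carry over from the previous line; the table rounds u and y to 3 d.p., halves away from zero)
n=0: y=0, sp=1, e=sp−y=1; I=1, D=e−e_prev=1; u=3/4·1+0·1+2·1=2.75; next y=4/5·0+1·2.75=2.75
n=1: y=2.75, sp=1, e=sp−y=-1.75; I=-0.75, D=e−e_prev=-2.75; u=3/4·(-1.75)+0·(-0.75)+2·(-2.75)=-6.8125; next y=4/5·2.75+1·(-6.8125)=-4.6125
n=2: y=-4.6125, sp=3, e=sp−y=7.6125; I=6.8625, D=e−e_prev=9.3625; u=3/4·7.6125+0·6.8625+2·9.3625=24.434375; next y=4/5·(-4.6125)+1·24.434375=20.744375
n=3: y=20.744375, sp=3, e=sp−y=-17.744375; I=-10.881875, D=e−e_prev=-25.356875; u=3/4·(-17.744375)+0·(-10.881875)+2·(-25.356875)≈-64.022031; next y=4/5·20.744375+1·(-64.022031)≈-47.426531
n=4: y≈-47.426531, sp=3, e=sp−y≈50.426531; I≈39.544656, D=e−e_prev≈68.170906; u=3/4·50.426531+0·39.544656+2·68.170906≈174.161711; next y=4/5·(-47.426531)+1·174.161711≈136.220486
n=5: y≈136.220486, sp=3, e=sp−y≈-133.220486; I≈-93.675830, D=e−e_prev≈-183.647017; u=3/4·(-133.220486)+0·(-93.675830)+2·(-183.647017)≈-467.209399; next y=4/5·136.220486+1·(-467.209399)≈-358.233010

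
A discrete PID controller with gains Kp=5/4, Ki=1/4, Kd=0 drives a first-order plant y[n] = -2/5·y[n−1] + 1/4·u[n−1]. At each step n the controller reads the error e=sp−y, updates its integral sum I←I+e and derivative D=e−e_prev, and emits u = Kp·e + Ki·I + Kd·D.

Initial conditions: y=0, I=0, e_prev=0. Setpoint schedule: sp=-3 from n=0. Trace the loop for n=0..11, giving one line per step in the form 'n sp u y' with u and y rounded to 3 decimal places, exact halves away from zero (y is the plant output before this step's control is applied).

0 -3 -4.500 0.000
1 -3 -3.563 -1.125
2 -3 -5.058 -0.441
3 -3 -4.726 -1.088
4 -3 -5.717 -0.746
5 -3 -5.704 -1.131
6 -3 -6.407 -0.974
7 -3 -6.556 -1.212
8 -3 -7.090 -1.154
9 -3 -7.316 -1.311
10 -3 -7.748 -1.305
11 -3 -8.006 -1.415

(exact arithmetic carried between steps; '≈' marks a value shown rounded to 6 d.p. or computed from one; I and e_prev carry over from the previous line; the table rounds u and y to 3 d.p., halves away from zero)
n=0: y=0, sp=-3, e=sp−y=-3; I=-3, D=e−e_prev=-3; u=5/4·(-3)+1/4·(-3)+0·(-3)=-4.5; next y=-2/5·0+1/4·(-4.5)=-1.125
n=1: y=-1.125, sp=-3, e=sp−y=-1.875; I=-4.875, D=e−e_prev=1.125; u=5/4·(-1.875)+1/4·(-4.875)+0·1.125=-3.5625; next y=-2/5·(-1.125)+1/4·(-3.5625)=-0.440625
n=2: y=-0.440625, sp=-3, e=sp−y=-2.559375; I=-7.434375, D=e−e_prev=-0.684375; u=5/4·(-2.559375)+1/4·(-7.434375)+0·(-0.684375)≈-5.057813; next y=-2/5·(-0.440625)+1/4·(-5.057813)≈-1.088203
n=3: y≈-1.088203, sp=-3, e=sp−y≈-1.911797; I≈-9.346172, D=e−e_prev≈0.647578; u=5/4·(-1.911797)+1/4·(-9.346172)+0·0.647578≈-4.726289; next y=-2/5·(-1.088203)+1/4·(-4.726289)≈-0.746291
n=4: y≈-0.746291, sp=-3, e=sp−y≈-2.253709; I≈-11.599881, D=e−e_prev≈-0.341912; u=5/4·(-2.253709)+1/4·(-11.599881)+0·(-0.341912)≈-5.717106; next y=-2/5·(-0.746291)+1/4·(-5.717106)≈-1.130760
n=5: y≈-1.130760, sp=-3, e=sp−y≈-1.869240; I≈-13.469121, D=e−e_prev≈0.384469; u=5/4·(-1.869240)+1/4·(-13.469121)+0·0.384469≈-5.703830; next y=-2/5·(-1.130760)+1/4·(-5.703830)≈-0.973653
n=6: y≈-0.973653, sp=-3, e=sp−y≈-2.026347; I≈-15.495467, D=e−e_prev≈-0.157107; u=5/4·(-2.026347)+1/4·(-15.495467)+0·(-0.157107)≈-6.406800; next y=-2/5·(-0.973653)+1/4·(-6.406800)≈-1.212239
n=7: y≈-1.212239, sp=-3, e=sp−y≈-1.787761; I≈-17.283229, D=e−e_prev≈0.238585; u=5/4·(-1.787761)+1/4·(-17.283229)+0·0.238585≈-6.555509; next y=-2/5·(-1.212239)+1/4·(-6.555509)≈-1.153982
n=8: y≈-1.153982, sp=-3, e=sp−y≈-1.846018; I≈-19.129247, D=e−e_prev≈-0.058257; u=5/4·(-1.846018)+1/4·(-19.129247)+0·(-0.058257)≈-7.089835; next y=-2/5·(-1.153982)+1/4·(-7.089835)≈-1.310866
n=9: y≈-1.310866, sp=-3, e=sp−y≈-1.689134; I≈-20.818381, D=e−e_prev≈0.156884; u=5/4·(-1.689134)+1/4·(-20.818381)+0·0.156884≈-7.316013; next y=-2/5·(-1.310866)+1/4·(-7.316013)≈-1.304657
n=10: y≈-1.304657, sp=-3, e=sp−y≈-1.695343; I≈-22.513724, D=e−e_prev≈-0.006209; u=5/4·(-1.695343)+1/4·(-22.513724)+0·(-0.006209)≈-7.747610; next y=-2/5·(-1.304657)+1/4·(-7.747610)≈-1.415040
n=11: y≈-1.415040, sp=-3, e=sp−y≈-1.584960; I≈-24.098684, D=e−e_prev≈0.110383; u=5/4·(-1.584960)+1/4·(-24.098684)+0·0.110383≈-8.005871; next y=-2/5·(-1.415040)+1/4·(-8.005871)≈-1.435452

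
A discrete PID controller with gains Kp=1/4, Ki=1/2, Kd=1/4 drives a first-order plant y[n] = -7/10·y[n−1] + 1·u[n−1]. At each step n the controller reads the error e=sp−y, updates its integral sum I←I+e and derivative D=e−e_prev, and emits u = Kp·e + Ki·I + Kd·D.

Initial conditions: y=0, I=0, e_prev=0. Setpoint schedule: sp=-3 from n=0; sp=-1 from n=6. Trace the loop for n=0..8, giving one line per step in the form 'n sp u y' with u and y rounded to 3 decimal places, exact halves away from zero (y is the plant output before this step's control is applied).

(exact arithmetic carried between steps; '≈' marks a value shown rounded to 6 d.p. or computed from one; I and e_prev carry over from the previous line; the table rounds u and y to 3 d.p., halves away from zero)
n=0: y=0, sp=-3, e=sp−y=-3; I=-3, D=e−e_prev=-3; u=1/4·(-3)+1/2·(-3)+1/4·(-3)=-3; next y=-7/10·0+1·(-3)=-3
n=1: y=-3, sp=-3, e=sp−y=0; I=-3, D=e−e_prev=3; u=1/4·0+1/2·(-3)+1/4·3=-0.75; next y=-7/10·(-3)+1·(-0.75)=1.35
n=2: y=1.35, sp=-3, e=sp−y=-4.35; I=-7.35, D=e−e_prev=-4.35; u=1/4·(-4.35)+1/2·(-7.35)+1/4·(-4.35)=-5.85; next y=-7/10·1.35+1·(-5.85)=-6.795
n=3: y=-6.795, sp=-3, e=sp−y=3.795; I=-3.555, D=e−e_prev=8.145; u=1/4·3.795+1/2·(-3.555)+1/4·8.145=1.2075; next y=-7/10·(-6.795)+1·1.2075=5.964
n=4: y=5.964, sp=-3, e=sp−y=-8.964; I=-12.519, D=e−e_prev=-12.759; u=1/4·(-8.964)+1/2·(-12.519)+1/4·(-12.759)=-11.69025; next y=-7/10·5.964+1·(-11.69025)=-15.86505
n=5: y=-15.86505, sp=-3, e=sp−y=12.86505; I=0.34605, D=e−e_prev=21.82905; u=1/4·12.86505+1/2·0.34605+1/4·21.82905=8.84655; next y=-7/10·(-15.86505)+1·8.84655=19.952085
n=6: y=19.952085, sp=-1, e=sp−y=-20.952085; I=-20.606035, D=e−e_prev=-33.817135; u=1/4·(-20.952085)+1/2·(-20.606035)+1/4·(-33.817135)≈-23.995323; next y=-7/10·19.952085+1·(-23.995323)≈-37.961782
n=7: y=-37.961782, sp=-1, e=sp−y=36.961782; I=16.355747, D=e−e_prev=57.913867; u=1/4·36.961782+1/2·16.355747+1/4·57.913867≈31.896786; next y=-7/10·(-37.961782)+1·31.896786≈58.470033
n=8: y≈58.470033, sp=-1, e=sp−y≈-59.470033; I≈-43.114286, D=e−e_prev≈-96.431815; u=1/4·(-59.470033)+1/2·(-43.114286)+1/4·(-96.431815)≈-60.532605; next y=-7/10·58.470033+1·(-60.532605)≈-101.461628

0 -3 -3.000 0.000
1 -3 -0.750 -3.000
2 -3 -5.850 1.350
3 -3 1.208 -6.795
4 -3 -11.690 5.964
5 -3 8.847 -15.865
6 -1 -23.995 19.952
7 -1 31.897 -37.962
8 -1 -60.533 58.470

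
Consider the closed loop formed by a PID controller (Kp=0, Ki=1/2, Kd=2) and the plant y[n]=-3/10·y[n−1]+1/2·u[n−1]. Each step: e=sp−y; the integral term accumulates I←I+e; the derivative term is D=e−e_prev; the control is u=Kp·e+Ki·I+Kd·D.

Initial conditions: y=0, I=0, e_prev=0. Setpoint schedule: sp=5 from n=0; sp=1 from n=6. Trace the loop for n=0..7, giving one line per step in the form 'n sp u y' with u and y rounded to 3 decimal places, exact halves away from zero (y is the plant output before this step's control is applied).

(exact arithmetic carried between steps; '≈' marks a value shown rounded to 6 d.p. or computed from one; I and e_prev carry over from the previous line; the table rounds u and y to 3 d.p., halves away from zero)
n=0: y=0, sp=5, e=sp−y=5; I=5, D=e−e_prev=5; u=0·5+1/2·5+2·5=12.5; next y=-3/10·0+1/2·12.5=6.25
n=1: y=6.25, sp=5, e=sp−y=-1.25; I=3.75, D=e−e_prev=-6.25; u=0·(-1.25)+1/2·3.75+2·(-6.25)=-10.625; next y=-3/10·6.25+1/2·(-10.625)=-7.1875
n=2: y=-7.1875, sp=5, e=sp−y=12.1875; I=15.9375, D=e−e_prev=13.4375; u=0·12.1875+1/2·15.9375+2·13.4375=34.84375; next y=-3/10·(-7.1875)+1/2·34.84375=19.578125
n=3: y=19.578125, sp=5, e=sp−y=-14.578125; I=1.359375, D=e−e_prev=-26.765625; u=0·(-14.578125)+1/2·1.359375+2·(-26.765625)≈-52.851563; next y=-3/10·19.578125+1/2·(-52.851563)≈-32.299219
n=4: y≈-32.299219, sp=5, e=sp−y≈37.299219; I≈38.658594, D=e−e_prev≈51.877344; u=0·37.299219+1/2·38.658594+2·51.877344≈123.083984; next y=-3/10·(-32.299219)+1/2·123.083984≈71.231758
n=5: y≈71.231758, sp=5, e=sp−y≈-66.231758; I≈-27.573164, D=e−e_prev≈-103.530977; u=0·(-66.231758)+1/2·(-27.573164)+2·(-103.530977)≈-220.848535; next y=-3/10·71.231758+1/2·(-220.848535)≈-131.793795
n=6: y≈-131.793795, sp=1, e=sp−y≈132.793795; I≈105.220631, D=e−e_prev≈199.025553; u=0·132.793795+1/2·105.220631+2·199.025553≈450.661421; next y=-3/10·(-131.793795)+1/2·450.661421≈264.868849
n=7: y≈264.868849, sp=1, e=sp−y≈-263.868849; I≈-158.648218, D=e−e_prev≈-396.662644; u=0·(-263.868849)+1/2·(-158.648218)+2·(-396.662644)≈-872.649397; next y=-3/10·264.868849+1/2·(-872.649397)≈-515.785353

0 5 12.500 0.000
1 5 -10.625 6.250
2 5 34.844 -7.188
3 5 -52.852 19.578
4 5 123.084 -32.299
5 5 -220.849 71.232
6 1 450.661 -131.794
7 1 -872.649 264.869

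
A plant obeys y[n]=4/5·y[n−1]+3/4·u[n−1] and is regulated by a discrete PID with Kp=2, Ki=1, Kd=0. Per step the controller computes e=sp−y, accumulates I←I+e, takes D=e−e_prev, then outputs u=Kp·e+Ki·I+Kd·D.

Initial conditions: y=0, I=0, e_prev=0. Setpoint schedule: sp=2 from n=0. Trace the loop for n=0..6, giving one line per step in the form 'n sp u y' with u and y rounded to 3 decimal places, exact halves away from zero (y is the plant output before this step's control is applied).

0 2 6.000 0.000
1 2 -5.500 4.500
2 2 7.075 -0.525
3 2 -6.634 4.886
4 2 8.338 -1.066
5 2 -7.996 5.400
6 2 9.834 -1.677

(exact arithmetic carried between steps; '≈' marks a value shown rounded to 6 d.p. or computed from one; I and e_prev carry over from the previous line; the table rounds u and y to 3 d.p., halves away from zero)
n=0: y=0, sp=2, e=sp−y=2; I=2, D=e−e_prev=2; u=2·2+1·2+0·2=6; next y=4/5·0+3/4·6=4.5
n=1: y=4.5, sp=2, e=sp−y=-2.5; I=-0.5, D=e−e_prev=-4.5; u=2·(-2.5)+1·(-0.5)+0·(-4.5)=-5.5; next y=4/5·4.5+3/4·(-5.5)=-0.525
n=2: y=-0.525, sp=2, e=sp−y=2.525; I=2.025, D=e−e_prev=5.025; u=2·2.525+1·2.025+0·5.025=7.075; next y=4/5·(-0.525)+3/4·7.075=4.88625
n=3: y=4.88625, sp=2, e=sp−y=-2.88625; I=-0.86125, D=e−e_prev=-5.41125; u=2·(-2.88625)+1·(-0.86125)+0·(-5.41125)=-6.63375; next y=4/5·4.88625+3/4·(-6.63375)≈-1.066313
n=4: y≈-1.066313, sp=2, e=sp−y≈3.066313; I≈2.205063, D=e−e_prev≈5.952563; u=2·3.066313+1·2.205063+0·5.952563≈8.337688; next y=4/5·(-1.066313)+3/4·8.337688≈5.400216
n=5: y≈5.400216, sp=2, e=sp−y≈-3.400216; I≈-1.195153, D=e−e_prev≈-6.466528; u=2·(-3.400216)+1·(-1.195153)+0·(-6.466528)≈-7.995584; next y=4/5·5.400216+3/4·(-7.995584)≈-1.676516
n=6: y≈-1.676516, sp=2, e=sp−y≈3.676516; I≈2.481363, D=e−e_prev≈7.076731; u=2·3.676516+1·2.481363+0·7.076731≈9.834394; next y=4/5·(-1.676516)+3/4·9.834394≈6.034583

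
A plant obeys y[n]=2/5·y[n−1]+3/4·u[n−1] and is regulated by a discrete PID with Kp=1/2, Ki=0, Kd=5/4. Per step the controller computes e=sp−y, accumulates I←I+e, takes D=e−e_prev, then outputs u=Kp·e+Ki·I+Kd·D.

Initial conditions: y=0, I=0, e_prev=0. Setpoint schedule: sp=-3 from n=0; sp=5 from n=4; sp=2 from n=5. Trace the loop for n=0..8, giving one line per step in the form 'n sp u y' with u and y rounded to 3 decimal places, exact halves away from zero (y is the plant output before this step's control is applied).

0 -3 -5.250 0.000
1 -3 5.391 -3.938
2 -3 -10.741 2.468
3 -3 13.955 -7.068
4 5 -9.703 7.639
5 2 14.187 -4.222
6 2 -19.942 8.951
7 2 32.097 -11.376
8 2 -47.384 19.522

(exact arithmetic carried between steps; '≈' marks a value shown rounded to 6 d.p. or computed from one; I and e_prev carry over from the previous line; the table rounds u and y to 3 d.p., halves away from zero)
n=0: y=0, sp=-3, e=sp−y=-3; I=-3, D=e−e_prev=-3; u=1/2·(-3)+0·(-3)+5/4·(-3)=-5.25; next y=2/5·0+3/4·(-5.25)=-3.9375
n=1: y=-3.9375, sp=-3, e=sp−y=0.9375; I=-2.0625, D=e−e_prev=3.9375; u=1/2·0.9375+0·(-2.0625)+5/4·3.9375=5.390625; next y=2/5·(-3.9375)+3/4·5.390625≈2.467969
n=2: y≈2.467969, sp=-3, e=sp−y≈-5.467969; I≈-7.530469, D=e−e_prev≈-6.405469; u=1/2·(-5.467969)+0·(-7.530469)+5/4·(-6.405469)≈-10.740820; next y=2/5·2.467969+3/4·(-10.740820)≈-7.068428
n=3: y≈-7.068428, sp=-3, e=sp−y≈4.068428; I≈-3.462041, D=e−e_prev≈9.536396; u=1/2·4.068428+0·(-3.462041)+5/4·9.536396≈13.954709; next y=2/5·(-7.068428)+3/4·13.954709≈7.638661
n=4: y≈7.638661, sp=5, e=sp−y≈-2.638661; I≈-6.100702, D=e−e_prev≈-6.707089; u=1/2·(-2.638661)+0·(-6.100702)+5/4·(-6.707089)≈-9.703191; next y=2/5·7.638661+3/4·(-9.703191)≈-4.221929
n=5: y≈-4.221929, sp=2, e=sp−y≈6.221929; I≈0.121227, D=e−e_prev≈8.860590; u=1/2·6.221929+0·0.121227+5/4·8.860590≈14.186702; next y=2/5·(-4.221929)+3/4·14.186702≈8.951255
n=6: y≈8.951255, sp=2, e=sp−y≈-6.951255; I≈-6.830028, D=e−e_prev≈-13.173184; u=1/2·(-6.951255)+0·(-6.830028)+5/4·(-13.173184)≈-19.942108; next y=2/5·8.951255+3/4·(-19.942108)≈-11.376079
n=7: y≈-11.376079, sp=2, e=sp−y≈13.376079; I≈6.546051, D=e−e_prev≈20.327334; u=1/2·13.376079+0·6.546051+5/4·20.327334≈32.097207; next y=2/5·(-11.376079)+3/4·32.097207≈19.522474
n=8: y≈19.522474, sp=2, e=sp−y≈-17.522474; I≈-10.976423, D=e−e_prev≈-30.898552; u=1/2·(-17.522474)+0·(-10.976423)+5/4·(-30.898552)≈-47.384427; next y=2/5·19.522474+3/4·(-47.384427)≈-27.729331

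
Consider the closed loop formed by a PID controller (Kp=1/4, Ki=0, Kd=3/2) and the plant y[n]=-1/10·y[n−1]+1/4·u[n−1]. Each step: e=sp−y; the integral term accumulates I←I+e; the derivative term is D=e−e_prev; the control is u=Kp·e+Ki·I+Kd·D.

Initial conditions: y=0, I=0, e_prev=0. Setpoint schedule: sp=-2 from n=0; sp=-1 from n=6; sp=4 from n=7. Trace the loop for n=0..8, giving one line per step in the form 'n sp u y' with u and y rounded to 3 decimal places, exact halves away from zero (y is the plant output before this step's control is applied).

0 -2 -3.500 0.000
1 -2 1.031 -0.875
2 -2 -2.417 0.345
3 -2 1.136 -0.639
4 -2 -2.067 0.348
5 -2 0.987 -0.551
6 -1 -0.105 0.302
7 4 9.052 -0.057
8 4 -3.055 2.269

(exact arithmetic carried between steps; '≈' marks a value shown rounded to 6 d.p. or computed from one; I and e_prev carry over from the previous line; the table rounds u and y to 3 d.p., halves away from zero)
n=0: y=0, sp=-2, e=sp−y=-2; I=-2, D=e−e_prev=-2; u=1/4·(-2)+0·(-2)+3/2·(-2)=-3.5; next y=-1/10·0+1/4·(-3.5)=-0.875
n=1: y=-0.875, sp=-2, e=sp−y=-1.125; I=-3.125, D=e−e_prev=0.875; u=1/4·(-1.125)+0·(-3.125)+3/2·0.875=1.03125; next y=-1/10·(-0.875)+1/4·1.03125≈0.345313
n=2: y≈0.345313, sp=-2, e=sp−y≈-2.345313; I≈-5.470313, D=e−e_prev≈-1.220313; u=1/4·(-2.345313)+0·(-5.470313)+3/2·(-1.220313)≈-2.416797; next y=-1/10·0.345313+1/4·(-2.416797)≈-0.638730
n=3: y≈-0.638730, sp=-2, e=sp−y≈-1.361270; I≈-6.831582, D=e−e_prev≈0.984043; u=1/4·(-1.361270)+0·(-6.831582)+3/2·0.984043≈1.135747; next y=-1/10·(-0.638730)+1/4·1.135747≈0.347810
n=4: y≈0.347810, sp=-2, e=sp−y≈-2.347810; I≈-9.179392, D=e−e_prev≈-0.986540; u=1/4·(-2.347810)+0·(-9.179392)+3/2·(-0.986540)≈-2.066763; next y=-1/10·0.347810+1/4·(-2.066763)≈-0.551472
n=5: y≈-0.551472, sp=-2, e=sp−y≈-1.448528; I≈-10.627920, D=e−e_prev≈0.899282; u=1/4·(-1.448528)+0·(-10.627920)+3/2·0.899282≈0.986790; next y=-1/10·(-0.551472)+1/4·0.986790≈0.301845
n=6: y≈0.301845, sp=-1, e=sp−y≈-1.301845; I≈-11.929765, D=e−e_prev≈0.146684; u=1/4·(-1.301845)+0·(-11.929765)+3/2·0.146684≈-0.105436; next y=-1/10·0.301845+1/4·(-0.105436)≈-0.056543
n=7: y≈-0.056543, sp=4, e=sp−y≈4.056543; I≈-7.873221, D=e−e_prev≈5.358388; u=1/4·4.056543+0·(-7.873221)+3/2·5.358388≈9.051718; next y=-1/10·(-0.056543)+1/4·9.051718≈2.268584
n=8: y≈2.268584, sp=4, e=sp−y≈1.731416; I≈-6.141805, D=e−e_prev≈-2.325127; u=1/4·1.731416+0·(-6.141805)+3/2·(-2.325127)≈-3.054837; next y=-1/10·2.268584+1/4·(-3.054837)≈-0.990568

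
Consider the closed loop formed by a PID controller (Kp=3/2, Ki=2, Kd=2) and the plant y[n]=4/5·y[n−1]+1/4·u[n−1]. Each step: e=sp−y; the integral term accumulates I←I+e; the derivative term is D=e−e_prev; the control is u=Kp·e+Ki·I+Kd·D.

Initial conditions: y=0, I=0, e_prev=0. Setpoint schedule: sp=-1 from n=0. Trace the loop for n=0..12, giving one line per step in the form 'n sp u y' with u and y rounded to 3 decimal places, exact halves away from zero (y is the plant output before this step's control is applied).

0 -1 -5.500 0.000
1 -1 2.063 -1.375
2 -1 -4.286 -0.584
3 -1 1.714 -1.539
4 -1 -3.167 -0.803
5 -1 1.383 -1.434
6 -1 -2.491 -0.801
7 -1 0.920 -1.264
8 -1 -2.132 -0.781
9 -1 0.468 -1.158
10 -1 -1.887 -0.809
11 -1 0.133 -1.119
12 -1 -1.663 -0.862

(exact arithmetic carried between steps; '≈' marks a value shown rounded to 6 d.p. or computed from one; I and e_prev carry over from the previous line; the table rounds u and y to 3 d.p., halves away from zero)
n=0: y=0, sp=-1, e=sp−y=-1; I=-1, D=e−e_prev=-1; u=3/2·(-1)+2·(-1)+2·(-1)=-5.5; next y=4/5·0+1/4·(-5.5)=-1.375
n=1: y=-1.375, sp=-1, e=sp−y=0.375; I=-0.625, D=e−e_prev=1.375; u=3/2·0.375+2·(-0.625)+2·1.375=2.0625; next y=4/5·(-1.375)+1/4·2.0625=-0.584375
n=2: y=-0.584375, sp=-1, e=sp−y=-0.415625; I=-1.040625, D=e−e_prev=-0.790625; u=3/2·(-0.415625)+2·(-1.040625)+2·(-0.790625)≈-4.285938; next y=4/5·(-0.584375)+1/4·(-4.285938)≈-1.538984
n=3: y≈-1.538984, sp=-1, e=sp−y≈0.538984; I≈-0.501641, D=e−e_prev≈0.954609; u=3/2·0.538984+2·(-0.501641)+2·0.954609≈1.714414; next y=4/5·(-1.538984)+1/4·1.714414≈-0.802584
n=4: y≈-0.802584, sp=-1, e=sp−y≈-0.197416; I≈-0.699057, D=e−e_prev≈-0.736400; u=3/2·(-0.197416)+2·(-0.699057)+2·(-0.736400)≈-3.167038; next y=4/5·(-0.802584)+1/4·(-3.167038)≈-1.433827
n=5: y≈-1.433827, sp=-1, e=sp−y≈0.433827; I≈-0.265230, D=e−e_prev≈0.631243; u=3/2·0.433827+2·(-0.265230)+2·0.631243≈1.382766; next y=4/5·(-1.433827)+1/4·1.382766≈-0.801370
n=6: y≈-0.801370, sp=-1, e=sp−y≈-0.198630; I≈-0.463860, D=e−e_prev≈-0.632457; u=3/2·(-0.198630)+2·(-0.463860)+2·(-0.632457)≈-2.490579; next y=4/5·(-0.801370)+1/4·(-2.490579)≈-1.263741
n=7: y≈-1.263741, sp=-1, e=sp−y≈0.263741; I≈-0.200119, D=e−e_prev≈0.462371; u=3/2·0.263741+2·(-0.200119)+2·0.462371≈0.920113; next y=4/5·(-1.263741)+1/4·0.920113≈-0.780964
n=8: y≈-0.780964, sp=-1, e=sp−y≈-0.219036; I≈-0.419155, D=e−e_prev≈-0.482776; u=3/2·(-0.219036)+2·(-0.419155)+2·(-0.482776)≈-2.132417; next y=4/5·(-0.780964)+1/4·(-2.132417)≈-1.157876
n=9: y≈-1.157876, sp=-1, e=sp−y≈0.157876; I≈-0.261280, D=e−e_prev≈0.376911; u=3/2·0.157876+2·(-0.261280)+2·0.376911≈0.468077; next y=4/5·(-1.157876)+1/4·0.468077≈-0.809281
n=10: y≈-0.809281, sp=-1, e=sp−y≈-0.190719; I≈-0.451998, D=e−e_prev≈-0.348594; u=3/2·(-0.190719)+2·(-0.451998)+2·(-0.348594)≈-1.887264; next y=4/5·(-0.809281)+1/4·(-1.887264)≈-1.119241
n=11: y≈-1.119241, sp=-1, e=sp−y≈0.119241; I≈-0.332757, D=e−e_prev≈0.309960; u=3/2·0.119241+2·(-0.332757)+2·0.309960≈0.133266; next y=4/5·(-1.119241)+1/4·0.133266≈-0.862076
n=12: y≈-0.862076, sp=-1, e=sp−y≈-0.137924; I≈-0.470681, D=e−e_prev≈-0.257165; u=3/2·(-0.137924)+2·(-0.470681)+2·(-0.257165)≈-1.662577; next y=4/5·(-0.862076)+1/4·(-1.662577)≈-1.105305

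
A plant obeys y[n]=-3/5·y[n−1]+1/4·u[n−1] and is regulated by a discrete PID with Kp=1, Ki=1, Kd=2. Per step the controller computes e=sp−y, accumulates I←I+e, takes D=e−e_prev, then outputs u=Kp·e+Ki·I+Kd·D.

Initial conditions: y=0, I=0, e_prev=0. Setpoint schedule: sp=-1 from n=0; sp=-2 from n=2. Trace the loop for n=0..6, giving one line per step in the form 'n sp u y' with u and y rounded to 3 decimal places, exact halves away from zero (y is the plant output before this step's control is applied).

(exact arithmetic carried between steps; '≈' marks a value shown rounded to 6 d.p. or computed from one; I and e_prev carry over from the previous line; the table rounds u and y to 3 d.p., halves away from zero)
n=0: y=0, sp=-1, e=sp−y=-1; I=-1, D=e−e_prev=-1; u=1·(-1)+1·(-1)+2·(-1)=-4; next y=-3/5·0+1/4·(-4)=-1
n=1: y=-1, sp=-1, e=sp−y=0; I=-1, D=e−e_prev=1; u=1·0+1·(-1)+2·1=1; next y=-3/5·(-1)+1/4·1=0.85
n=2: y=0.85, sp=-2, e=sp−y=-2.85; I=-3.85, D=e−e_prev=-2.85; u=1·(-2.85)+1·(-3.85)+2·(-2.85)=-12.4; next y=-3/5·0.85+1/4·(-12.4)=-3.61
n=3: y=-3.61, sp=-2, e=sp−y=1.61; I=-2.24, D=e−e_prev=4.46; u=1·1.61+1·(-2.24)+2·4.46=8.29; next y=-3/5·(-3.61)+1/4·8.29=4.2385
n=4: y=4.2385, sp=-2, e=sp−y=-6.2385; I=-8.4785, D=e−e_prev=-7.8485; u=1·(-6.2385)+1·(-8.4785)+2·(-7.8485)=-30.414; next y=-3/5·4.2385+1/4·(-30.414)=-10.1466
n=5: y=-10.1466, sp=-2, e=sp−y=8.1466; I=-0.3319, D=e−e_prev=14.3851; u=1·8.1466+1·(-0.3319)+2·14.3851=36.5849; next y=-3/5·(-10.1466)+1/4·36.5849=15.234185
n=6: y=15.234185, sp=-2, e=sp−y=-17.234185; I=-17.566085, D=e−e_prev=-25.380785; u=1·(-17.234185)+1·(-17.566085)+2·(-25.380785)=-85.56184; next y=-3/5·15.234185+1/4·(-85.56184)=-30.530971

0 -1 -4.000 0.000
1 -1 1.000 -1.000
2 -2 -12.400 0.850
3 -2 8.290 -3.610
4 -2 -30.414 4.239
5 -2 36.585 -10.147
6 -2 -85.562 15.234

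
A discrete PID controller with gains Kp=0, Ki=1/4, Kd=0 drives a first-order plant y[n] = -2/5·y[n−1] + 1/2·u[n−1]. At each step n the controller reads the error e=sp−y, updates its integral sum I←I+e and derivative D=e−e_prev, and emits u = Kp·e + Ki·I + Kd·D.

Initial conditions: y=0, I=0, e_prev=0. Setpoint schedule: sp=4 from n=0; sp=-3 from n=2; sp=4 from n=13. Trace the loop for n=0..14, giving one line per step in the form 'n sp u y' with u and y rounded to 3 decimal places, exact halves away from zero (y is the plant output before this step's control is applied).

(exact arithmetic carried between steps; '≈' marks a value shown rounded to 6 d.p. or computed from one; I and e_prev carry over from the previous line; the table rounds u and y to 3 d.p., halves away from zero)
n=0: y=0, sp=4, e=sp−y=4; I=4, D=e−e_prev=4; u=0·4+1/4·4+0·4=1; next y=-2/5·0+1/2·1=0.5
n=1: y=0.5, sp=4, e=sp−y=3.5; I=7.5, D=e−e_prev=-0.5; u=0·3.5+1/4·7.5+0·(-0.5)=1.875; next y=-2/5·0.5+1/2·1.875=0.7375
n=2: y=0.7375, sp=-3, e=sp−y=-3.7375; I=3.7625, D=e−e_prev=-7.2375; u=0·(-3.7375)+1/4·3.7625+0·(-7.2375)=0.940625; next y=-2/5·0.7375+1/2·0.940625≈0.175313
n=3: y≈0.175313, sp=-3, e=sp−y≈-3.175313; I≈0.587188, D=e−e_prev≈0.562188; u=0·(-3.175313)+1/4·0.587188+0·0.562188≈0.146797; next y=-2/5·0.175313+1/2·0.146797≈0.003273
n=4: y≈0.003273, sp=-3, e=sp−y≈-3.003273; I≈-2.416086, D=e−e_prev≈0.172039; u=0·(-3.003273)+1/4·(-2.416086)+0·0.172039≈-0.604021; next y=-2/5·0.003273+1/2·(-0.604021)≈-0.303320
n=5: y≈-0.303320, sp=-3, e=sp−y≈-2.696680; I≈-5.112766, D=e−e_prev≈0.306594; u=0·(-2.696680)+1/4·(-5.112766)+0·0.306594≈-1.278191; next y=-2/5·(-0.303320)+1/2·(-1.278191)≈-0.517768
n=6: y≈-0.517768, sp=-3, e=sp−y≈-2.482232; I≈-7.594998, D=e−e_prev≈0.214448; u=0·(-2.482232)+1/4·(-7.594998)+0·0.214448≈-1.898750; next y=-2/5·(-0.517768)+1/2·(-1.898750)≈-0.742268
n=7: y≈-0.742268, sp=-3, e=sp−y≈-2.257732; I≈-9.852730, D=e−e_prev≈0.224500; u=0·(-2.257732)+1/4·(-9.852730)+0·0.224500≈-2.463183; next y=-2/5·(-0.742268)+1/2·(-2.463183)≈-0.934684
n=8: y≈-0.934684, sp=-3, e=sp−y≈-2.065316; I≈-11.918046, D=e−e_prev≈0.192417; u=0·(-2.065316)+1/4·(-11.918046)+0·0.192417≈-2.979512; next y=-2/5·(-0.934684)+1/2·(-2.979512)≈-1.115882
n=9: y≈-1.115882, sp=-3, e=sp−y≈-1.884118; I≈-13.802164, D=e−e_prev≈0.181198; u=0·(-1.884118)+1/4·(-13.802164)+0·0.181198≈-3.450541; next y=-2/5·(-1.115882)+1/2·(-3.450541)≈-1.278918
n=10: y≈-1.278918, sp=-3, e=sp−y≈-1.721082; I≈-15.523246, D=e−e_prev≈0.163036; u=0·(-1.721082)+1/4·(-15.523246)+0·0.163036≈-3.880812; next y=-2/5·(-1.278918)+1/2·(-3.880812)≈-1.428839
n=11: y≈-1.428839, sp=-3, e=sp−y≈-1.571161; I≈-17.094408, D=e−e_prev≈0.149921; u=0·(-1.571161)+1/4·(-17.094408)+0·0.149921≈-4.273602; next y=-2/5·(-1.428839)+1/2·(-4.273602)≈-1.565265
n=12: y≈-1.565265, sp=-3, e=sp−y≈-1.434735; I≈-18.529142, D=e−e_prev≈0.136427; u=0·(-1.434735)+1/4·(-18.529142)+0·0.136427≈-4.632286; next y=-2/5·(-1.565265)+1/2·(-4.632286)≈-1.690037
n=13: y≈-1.690037, sp=4, e=sp−y≈5.690037; I≈-12.839106, D=e−e_prev≈7.124771; u=0·5.690037+1/4·(-12.839106)+0·7.124771≈-3.209776; next y=-2/5·(-1.690037)+1/2·(-3.209776)≈-0.928874
n=14: y≈-0.928874, sp=4, e=sp−y≈4.928874; I≈-7.910232, D=e−e_prev≈-0.761163; u=0·4.928874+1/4·(-7.910232)+0·(-0.761163)≈-1.977558; next y=-2/5·(-0.928874)+1/2·(-1.977558)≈-0.617230

0 4 1.000 0.000
1 4 1.875 0.500
2 -3 0.941 0.738
3 -3 0.147 0.175
4 -3 -0.604 0.003
5 -3 -1.278 -0.303
6 -3 -1.899 -0.518
7 -3 -2.463 -0.742
8 -3 -2.980 -0.935
9 -3 -3.451 -1.116
10 -3 -3.881 -1.279
11 -3 -4.274 -1.429
12 -3 -4.632 -1.565
13 4 -3.210 -1.690
14 4 -1.978 -0.929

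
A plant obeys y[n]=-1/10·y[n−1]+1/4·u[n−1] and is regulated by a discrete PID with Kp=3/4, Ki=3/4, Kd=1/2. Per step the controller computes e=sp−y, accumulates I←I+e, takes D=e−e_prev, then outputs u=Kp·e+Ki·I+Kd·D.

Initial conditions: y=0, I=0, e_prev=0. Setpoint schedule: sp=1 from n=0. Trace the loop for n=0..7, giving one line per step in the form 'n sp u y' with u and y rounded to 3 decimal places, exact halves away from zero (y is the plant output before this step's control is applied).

(exact arithmetic carried between steps; '≈' marks a value shown rounded to 6 d.p. or computed from one; I and e_prev carry over from the previous line; the table rounds u and y to 3 d.p., halves away from zero)
n=0: y=0, sp=1, e=sp−y=1; I=1, D=e−e_prev=1; u=3/4·1+3/4·1+1/2·1=2; next y=-1/10·0+1/4·2=0.5
n=1: y=0.5, sp=1, e=sp−y=0.5; I=1.5, D=e−e_prev=-0.5; u=3/4·0.5+3/4·1.5+1/2·(-0.5)=1.25; next y=-1/10·0.5+1/4·1.25=0.2625
n=2: y=0.2625, sp=1, e=sp−y=0.7375; I=2.2375, D=e−e_prev=0.2375; u=3/4·0.7375+3/4·2.2375+1/2·0.2375=2.35; next y=-1/10·0.2625+1/4·2.35=0.56125
n=3: y=0.56125, sp=1, e=sp−y=0.43875; I=2.67625, D=e−e_prev=-0.29875; u=3/4·0.43875+3/4·2.67625+1/2·(-0.29875)=2.186875; next y=-1/10·0.56125+1/4·2.186875≈0.490594
n=4: y≈0.490594, sp=1, e=sp−y≈0.509406; I≈3.185656, D=e−e_prev≈0.070656; u=3/4·0.509406+3/4·3.185656+1/2·0.070656≈2.806625; next y=-1/10·0.490594+1/4·2.806625≈0.652597
n=5: y≈0.652597, sp=1, e=sp−y≈0.347403; I≈3.533059, D=e−e_prev≈-0.162003; u=3/4·0.347403+3/4·3.533059+1/2·(-0.162003)≈2.829345; next y=-1/10·0.652597+1/4·2.829345≈0.642077
n=6: y≈0.642077, sp=1, e=sp−y≈0.357923; I≈3.890983, D=e−e_prev≈0.010520; u=3/4·0.357923+3/4·3.890983+1/2·0.010520≈3.191940; next y=-1/10·0.642077+1/4·3.191940≈0.733777
n=7: y≈0.733777, sp=1, e=sp−y≈0.266223; I≈4.157205, D=e−e_prev≈-0.091701; u=3/4·0.266223+3/4·4.157205+1/2·(-0.091701)≈3.271721; next y=-1/10·0.733777+1/4·3.271721≈0.744552

0 1 2.000 0.000
1 1 1.250 0.500
2 1 2.350 0.263
3 1 2.187 0.561
4 1 2.807 0.491
5 1 2.829 0.653
6 1 3.192 0.642
7 1 3.272 0.734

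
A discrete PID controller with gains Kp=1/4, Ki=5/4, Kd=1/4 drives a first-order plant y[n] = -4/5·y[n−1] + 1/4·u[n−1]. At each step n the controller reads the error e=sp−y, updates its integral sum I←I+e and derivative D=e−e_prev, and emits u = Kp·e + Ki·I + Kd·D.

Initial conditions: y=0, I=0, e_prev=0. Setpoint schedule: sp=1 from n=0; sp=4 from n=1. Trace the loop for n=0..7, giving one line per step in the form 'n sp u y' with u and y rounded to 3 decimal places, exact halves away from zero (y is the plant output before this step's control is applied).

0 1 1.750 0.000
1 4 7.234 0.438
2 4 9.260 1.459
3 4 13.235 1.148
4 4 14.549 2.390
5 4 18.036 1.725
6 4 18.256 3.129
7 4 21.565 2.061

(exact arithmetic carried between steps; '≈' marks a value shown rounded to 6 d.p. or computed from one; I and e_prev carry over from the previous line; the table rounds u and y to 3 d.p., halves away from zero)
n=0: y=0, sp=1, e=sp−y=1; I=1, D=e−e_prev=1; u=1/4·1+5/4·1+1/4·1=1.75; next y=-4/5·0+1/4·1.75=0.4375
n=1: y=0.4375, sp=4, e=sp−y=3.5625; I=4.5625, D=e−e_prev=2.5625; u=1/4·3.5625+5/4·4.5625+1/4·2.5625=7.234375; next y=-4/5·0.4375+1/4·7.234375≈1.458594
n=2: y≈1.458594, sp=4, e=sp−y≈2.541406; I≈7.103906, D=e−e_prev≈-1.021094; u=1/4·2.541406+5/4·7.103906+1/4·(-1.021094)≈9.259961; next y=-4/5·1.458594+1/4·9.259961≈1.148115
n=3: y≈1.148115, sp=4, e=sp−y≈2.851885; I≈9.955791, D=e−e_prev≈0.310479; u=1/4·2.851885+5/4·9.955791+1/4·0.310479≈13.235330; next y=-4/5·1.148115+1/4·13.235330≈2.390340
n=4: y≈2.390340, sp=4, e=sp−y≈1.609660; I≈11.565451, D=e−e_prev≈-1.242225; u=1/4·1.609660+5/4·11.565451+1/4·(-1.242225)≈14.548672; next y=-4/5·2.390340+1/4·14.548672≈1.724896
n=5: y≈1.724896, sp=4, e=sp−y≈2.275104; I≈13.840555, D=e−e_prev≈0.665444; u=1/4·2.275104+5/4·13.840555+1/4·0.665444≈18.035831; next y=-4/5·1.724896+1/4·18.035831≈3.129041
n=6: y≈3.129041, sp=4, e=sp−y≈0.870959; I≈14.711514, D=e−e_prev≈-1.404145; u=1/4·0.870959+5/4·14.711514+1/4·(-1.404145)≈18.256096; next y=-4/5·3.129041+1/4·18.256096≈2.060791
n=7: y≈2.060791, sp=4, e=sp−y≈1.939209; I≈16.650723, D=e−e_prev≈1.068250; u=1/4·1.939209+5/4·16.650723+1/4·1.068250≈21.565268; next y=-4/5·2.060791+1/4·21.565268≈3.742684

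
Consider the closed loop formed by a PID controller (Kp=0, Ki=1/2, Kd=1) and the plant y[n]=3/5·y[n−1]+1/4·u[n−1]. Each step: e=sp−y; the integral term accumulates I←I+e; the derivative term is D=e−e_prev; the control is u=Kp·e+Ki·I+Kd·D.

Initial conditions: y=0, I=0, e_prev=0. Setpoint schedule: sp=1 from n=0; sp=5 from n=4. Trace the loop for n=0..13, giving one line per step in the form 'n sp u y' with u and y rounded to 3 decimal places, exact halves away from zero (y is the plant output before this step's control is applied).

0 1 1.500 0.000
1 1 0.438 0.375
2 1 1.186 0.334
3 1 1.234 0.497
4 5 7.484 0.607
5 5 3.348 2.235
6 5 6.444 2.178
7 5 6.688 2.918
8 5 7.712 3.423
9 5 8.167 3.982
10 5 8.561 4.431
11 5 8.743 4.799
12 5 8.812 5.065
13 5 8.781 5.242

(exact arithmetic carried between steps; '≈' marks a value shown rounded to 6 d.p. or computed from one; I and e_prev carry over from the previous line; the table rounds u and y to 3 d.p., halves away from zero)
n=0: y=0, sp=1, e=sp−y=1; I=1, D=e−e_prev=1; u=0·1+1/2·1+1·1=1.5; next y=3/5·0+1/4·1.5=0.375
n=1: y=0.375, sp=1, e=sp−y=0.625; I=1.625, D=e−e_prev=-0.375; u=0·0.625+1/2·1.625+1·(-0.375)=0.4375; next y=3/5·0.375+1/4·0.4375=0.334375
n=2: y=0.334375, sp=1, e=sp−y=0.665625; I=2.290625, D=e−e_prev=0.040625; u=0·0.665625+1/2·2.290625+1·0.040625≈1.185938; next y=3/5·0.334375+1/4·1.185938≈0.497109
n=3: y≈0.497109, sp=1, e=sp−y≈0.502891; I≈2.793516, D=e−e_prev≈-0.162734; u=0·0.502891+1/2·2.793516+1·(-0.162734)≈1.234023; next y=3/5·0.497109+1/4·1.234023≈0.606771
n=4: y≈0.606771, sp=5, e=sp−y≈4.393229; I≈7.186744, D=e−e_prev≈3.890338; u=0·4.393229+1/2·7.186744+1·3.890338≈7.483710; next y=3/5·0.606771+1/4·7.483710≈2.234990
n=5: y≈2.234990, sp=5, e=sp−y≈2.765010; I≈9.951754, D=e−e_prev≈-1.628219; u=0·2.765010+1/2·9.951754+1·(-1.628219)≈3.347658; next y=3/5·2.234990+1/4·3.347658≈2.177909
n=6: y≈2.177909, sp=5, e=sp−y≈2.822091; I≈12.773845, D=e−e_prev≈0.057082; u=0·2.822091+1/2·12.773845+1·0.057082≈6.444004; next y=3/5·2.177909+1/4·6.444004≈2.917746
n=7: y≈2.917746, sp=5, e=sp−y≈2.082254; I≈14.856099, D=e−e_prev≈-0.739838; u=0·2.082254+1/2·14.856099+1·(-0.739838)≈6.688212; next y=3/5·2.917746+1/4·6.688212≈3.422701
n=8: y≈3.422701, sp=5, e=sp−y≈1.577299; I≈16.433398, D=e−e_prev≈-0.504954; u=0·1.577299+1/2·16.433398+1·(-0.504954)≈7.711745; next y=3/5·3.422701+1/4·7.711745≈3.981557
n=9: y≈3.981557, sp=5, e=sp−y≈1.018443; I≈17.451841, D=e−e_prev≈-0.558856; u=0·1.018443+1/2·17.451841+1·(-0.558856)≈8.167065; next y=3/5·3.981557+1/4·8.167065≈4.430700
n=10: y≈4.430700, sp=5, e=sp−y≈0.569300; I≈18.021141, D=e−e_prev≈-0.449144; u=0·0.569300+1/2·18.021141+1·(-0.449144)≈8.561427; next y=3/5·4.430700+1/4·8.561427≈4.798777
n=11: y≈4.798777, sp=5, e=sp−y≈0.201223; I≈18.222364, D=e−e_prev≈-0.368077; u=0·0.201223+1/2·18.222364+1·(-0.368077)≈8.743106; next y=3/5·4.798777+1/4·8.743106≈5.065042
n=12: y≈5.065042, sp=5, e=sp−y≈-0.065042; I≈18.157322, D=e−e_prev≈-0.266266; u=0·(-0.065042)+1/2·18.157322+1·(-0.266266)≈8.812395; next y=3/5·5.065042+1/4·8.812395≈5.242124
n=13: y≈5.242124, sp=5, e=sp−y≈-0.242124; I≈17.915198, D=e−e_prev≈-0.177082; u=0·(-0.242124)+1/2·17.915198+1·(-0.177082)≈8.780517; next y=3/5·5.242124+1/4·8.780517≈5.340404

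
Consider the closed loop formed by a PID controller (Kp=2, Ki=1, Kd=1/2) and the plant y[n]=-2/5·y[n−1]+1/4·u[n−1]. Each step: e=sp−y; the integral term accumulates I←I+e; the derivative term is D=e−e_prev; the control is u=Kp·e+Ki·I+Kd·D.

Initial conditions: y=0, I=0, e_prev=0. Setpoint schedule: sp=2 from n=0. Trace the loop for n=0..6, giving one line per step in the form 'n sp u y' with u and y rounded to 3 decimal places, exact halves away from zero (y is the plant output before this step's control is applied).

(exact arithmetic carried between steps; '≈' marks a value shown rounded to 6 d.p. or computed from one; I and e_prev carry over from the previous line; the table rounds u and y to 3 d.p., halves away from zero)
n=0: y=0, sp=2, e=sp−y=2; I=2, D=e−e_prev=2; u=2·2+1·2+1/2·2=7; next y=-2/5·0+1/4·7=1.75
n=1: y=1.75, sp=2, e=sp−y=0.25; I=2.25, D=e−e_prev=-1.75; u=2·0.25+1·2.25+1/2·(-1.75)=1.875; next y=-2/5·1.75+1/4·1.875=-0.23125
n=2: y=-0.23125, sp=2, e=sp−y=2.23125; I=4.48125, D=e−e_prev=1.98125; u=2·2.23125+1·4.48125+1/2·1.98125=9.934375; next y=-2/5·(-0.23125)+1/4·9.934375≈2.576094
n=3: y≈2.576094, sp=2, e=sp−y≈-0.576094; I≈3.905156, D=e−e_prev≈-2.807344; u=2·(-0.576094)+1·3.905156+1/2·(-2.807344)≈1.349297; next y=-2/5·2.576094+1/4·1.349297≈-0.693113
n=4: y≈-0.693113, sp=2, e=sp−y≈2.693113; I≈6.598270, D=e−e_prev≈3.269207; u=2·2.693113+1·6.598270+1/2·3.269207≈13.619100; next y=-2/5·(-0.693113)+1/4·13.619100≈3.682020
n=5: y≈3.682020, sp=2, e=sp−y≈-1.682020; I≈4.916249, D=e−e_prev≈-4.375133; u=2·(-1.682020)+1·4.916249+1/2·(-4.375133)≈-0.635358; next y=-2/5·3.682020+1/4·(-0.635358)≈-1.631648
n=6: y≈-1.631648, sp=2, e=sp−y≈3.631648; I≈8.547897, D=e−e_prev≈5.313668; u=2·3.631648+1·8.547897+1/2·5.313668≈18.468026; next y=-2/5·(-1.631648)+1/4·18.468026≈5.269665

0 2 7.000 0.000
1 2 1.875 1.750
2 2 9.934 -0.231
3 2 1.349 2.576
4 2 13.619 -0.693
5 2 -0.635 3.682
6 2 18.468 -1.632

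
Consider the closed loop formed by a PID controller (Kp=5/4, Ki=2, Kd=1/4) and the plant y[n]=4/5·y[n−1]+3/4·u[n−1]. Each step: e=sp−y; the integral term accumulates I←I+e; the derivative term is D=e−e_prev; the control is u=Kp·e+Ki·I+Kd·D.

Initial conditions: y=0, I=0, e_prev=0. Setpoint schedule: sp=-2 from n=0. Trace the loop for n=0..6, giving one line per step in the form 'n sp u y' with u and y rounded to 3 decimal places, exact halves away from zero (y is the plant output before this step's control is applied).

(exact arithmetic carried between steps; '≈' marks a value shown rounded to 6 d.p. or computed from one; I and e_prev carry over from the previous line; the table rounds u and y to 3 d.p., halves away from zero)
n=0: y=0, sp=-2, e=sp−y=-2; I=-2, D=e−e_prev=-2; u=5/4·(-2)+2·(-2)+1/4·(-2)=-7; next y=4/5·0+3/4·(-7)=-5.25
n=1: y=-5.25, sp=-2, e=sp−y=3.25; I=1.25, D=e−e_prev=5.25; u=5/4·3.25+2·1.25+1/4·5.25=7.875; next y=4/5·(-5.25)+3/4·7.875=1.70625
n=2: y=1.70625, sp=-2, e=sp−y=-3.70625; I=-2.45625, D=e−e_prev=-6.95625; u=5/4·(-3.70625)+2·(-2.45625)+1/4·(-6.95625)=-11.284375; next y=4/5·1.70625+3/4·(-11.284375)≈-7.098281
n=3: y≈-7.098281, sp=-2, e=sp−y≈5.098281; I≈2.642031, D=e−e_prev≈8.804531; u=5/4·5.098281+2·2.642031+1/4·8.804531≈13.858047; next y=4/5·(-7.098281)+3/4·13.858047≈4.714910
n=4: y≈4.714910, sp=-2, e=sp−y≈-6.714910; I≈-4.072879, D=e−e_prev≈-11.813191; u=5/4·(-6.714910)+2·(-4.072879)+1/4·(-11.813191)≈-19.492693; next y=4/5·4.714910+3/4·(-19.492693)≈-10.847592
n=5: y≈-10.847592, sp=-2, e=sp−y≈8.847592; I≈4.774713, D=e−e_prev≈15.562502; u=5/4·8.847592+2·4.774713+1/4·15.562502≈24.499541; next y=4/5·(-10.847592)+3/4·24.499541≈9.696583
n=6: y≈9.696583, sp=-2, e=sp−y≈-11.696583; I≈-6.921870, D=e−e_prev≈-20.544174; u=5/4·(-11.696583)+2·(-6.921870)+1/4·(-20.544174)≈-33.600511; next y=4/5·9.696583+3/4·(-33.600511)≈-17.443117

0 -2 -7.000 0.000
1 -2 7.875 -5.250
2 -2 -11.284 1.706
3 -2 13.858 -7.098
4 -2 -19.493 4.715
5 -2 24.500 -10.848
6 -2 -33.601 9.697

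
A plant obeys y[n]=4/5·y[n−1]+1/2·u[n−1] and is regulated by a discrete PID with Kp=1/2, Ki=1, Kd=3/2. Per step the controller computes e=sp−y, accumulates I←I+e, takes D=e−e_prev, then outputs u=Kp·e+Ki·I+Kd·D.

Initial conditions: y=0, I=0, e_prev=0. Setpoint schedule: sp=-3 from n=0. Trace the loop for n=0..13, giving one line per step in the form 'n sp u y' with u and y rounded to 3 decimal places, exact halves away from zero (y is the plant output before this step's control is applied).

(exact arithmetic carried between steps; '≈' marks a value shown rounded to 6 d.p. or computed from one; I and e_prev carry over from the previous line; the table rounds u and y to 3 d.p., halves away from zero)
n=0: y=0, sp=-3, e=sp−y=-3; I=-3, D=e−e_prev=-3; u=1/2·(-3)+1·(-3)+3/2·(-3)=-9; next y=4/5·0+1/2·(-9)=-4.5
n=1: y=-4.5, sp=-3, e=sp−y=1.5; I=-1.5, D=e−e_prev=4.5; u=1/2·1.5+1·(-1.5)+3/2·4.5=6; next y=4/5·(-4.5)+1/2·6=-0.6
n=2: y=-0.6, sp=-3, e=sp−y=-2.4; I=-3.9, D=e−e_prev=-3.9; u=1/2·(-2.4)+1·(-3.9)+3/2·(-3.9)=-10.95; next y=4/5·(-0.6)+1/2·(-10.95)=-5.955
n=3: y=-5.955, sp=-3, e=sp−y=2.955; I=-0.945, D=e−e_prev=5.355; u=1/2·2.955+1·(-0.945)+3/2·5.355=8.565; next y=4/5·(-5.955)+1/2·8.565=-0.4815
n=4: y=-0.4815, sp=-3, e=sp−y=-2.5185; I=-3.4635, D=e−e_prev=-5.4735; u=1/2·(-2.5185)+1·(-3.4635)+3/2·(-5.4735)=-12.933; next y=4/5·(-0.4815)+1/2·(-12.933)=-6.8517
n=5: y=-6.8517, sp=-3, e=sp−y=3.8517; I=0.3882, D=e−e_prev=6.3702; u=1/2·3.8517+1·0.3882+3/2·6.3702=11.86935; next y=4/5·(-6.8517)+1/2·11.86935=0.453315
n=6: y=0.453315, sp=-3, e=sp−y=-3.453315; I=-3.065115, D=e−e_prev=-7.305015; u=1/2·(-3.453315)+1·(-3.065115)+3/2·(-7.305015)=-15.749295; next y=4/5·0.453315+1/2·(-15.749295)≈-7.511996
n=7: y≈-7.511996, sp=-3, e=sp−y≈4.511996; I≈1.446881, D=e−e_prev≈7.965311; u=1/2·4.511996+1·1.446881+3/2·7.965311≈15.650844; next y=4/5·(-7.511996)+1/2·15.650844≈1.815826
n=8: y≈1.815826, sp=-3, e=sp−y≈-4.815826; I≈-3.368945, D=e−e_prev≈-9.327821; u=1/2·(-4.815826)+1·(-3.368945)+3/2·(-9.327821)≈-19.768590; next y=4/5·1.815826+1/2·(-19.768590)≈-8.431634
n=9: y≈-8.431634, sp=-3, e=sp−y≈5.431634; I≈2.062689, D=e−e_prev≈10.247460; u=1/2·5.431634+1·2.062689+3/2·10.247460≈20.149696; next y=4/5·(-8.431634)+1/2·20.149696≈3.329541
n=10: y≈3.329541, sp=-3, e=sp−y≈-6.329541; I≈-4.266851, D=e−e_prev≈-11.761175; u=1/2·(-6.329541)+1·(-4.266851)+3/2·(-11.761175)≈-25.073384; next y=4/5·3.329541+1/2·(-25.073384)≈-9.873060
n=11: y≈-9.873060, sp=-3, e=sp−y≈6.873060; I≈2.606208, D=e−e_prev≈13.202600; u=1/2·6.873060+1·2.606208+3/2·13.202600≈25.846638; next y=4/5·(-9.873060)+1/2·25.846638≈5.024871
n=12: y≈5.024871, sp=-3, e=sp−y≈-8.024871; I≈-5.418663, D=e−e_prev≈-14.897931; u=1/2·(-8.024871)+1·(-5.418663)+3/2·(-14.897931)≈-31.777996; next y=4/5·5.024871+1/2·(-31.777996)≈-11.869101
n=13: y≈-11.869101, sp=-3, e=sp−y≈8.869101; I≈3.450437, D=e−e_prev≈16.893972; u=1/2·8.869101+1·3.450437+3/2·16.893972≈33.225946; next y=4/5·(-11.869101)+1/2·33.225946≈7.117692

0 -3 -9.000 0.000
1 -3 6.000 -4.500
2 -3 -10.950 -0.600
3 -3 8.565 -5.955
4 -3 -12.933 -0.482
5 -3 11.869 -6.852
6 -3 -15.749 0.453
7 -3 15.651 -7.512
8 -3 -19.769 1.816
9 -3 20.150 -8.432
10 -3 -25.073 3.330
11 -3 25.847 -9.873
12 -3 -31.778 5.025
13 -3 33.226 -11.869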